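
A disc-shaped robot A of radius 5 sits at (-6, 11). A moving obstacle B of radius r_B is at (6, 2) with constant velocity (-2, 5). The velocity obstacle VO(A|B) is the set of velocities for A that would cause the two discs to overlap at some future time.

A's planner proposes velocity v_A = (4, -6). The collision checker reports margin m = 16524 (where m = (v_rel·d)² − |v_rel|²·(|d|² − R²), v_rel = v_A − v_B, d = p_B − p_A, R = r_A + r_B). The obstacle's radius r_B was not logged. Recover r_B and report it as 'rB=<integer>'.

m = 16524
d = (12, -9);  v_rel = (6, -11),  |v_rel|² = 157
v_rel×d = (6)·(-9) − (-11)·(12) = 78
since m = R²·157 − 78²:  R² = (6084 + 16524) / 157 = 144
R = √144 = 12  ⇒  r_B = 12 − 5 = 7

rB=7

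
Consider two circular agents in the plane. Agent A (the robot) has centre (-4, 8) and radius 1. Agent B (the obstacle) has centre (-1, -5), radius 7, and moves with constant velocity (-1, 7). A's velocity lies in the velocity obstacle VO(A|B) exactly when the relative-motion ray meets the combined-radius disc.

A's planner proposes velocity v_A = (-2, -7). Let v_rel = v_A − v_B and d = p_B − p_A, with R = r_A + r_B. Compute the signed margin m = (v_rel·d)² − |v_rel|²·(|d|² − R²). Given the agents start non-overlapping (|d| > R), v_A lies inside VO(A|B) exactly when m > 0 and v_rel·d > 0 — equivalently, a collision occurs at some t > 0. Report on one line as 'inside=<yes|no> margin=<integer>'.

d = (3, -13),  |d|² = 178;  R = 1+7 = 8,  c = 178−8² = 114
v_rel = (-1, -14),  |v_rel|² = 197;  v_rel·d = (-1)·(3) + (-14)·(-13) = 179
197·t² − 358·t + 114 = 0  ⇒  m = 179² − 197·114 = 9583
m = 9583 > 0,  v_rel·d = 179 > 0  ⇒  inside

inside=yes margin=9583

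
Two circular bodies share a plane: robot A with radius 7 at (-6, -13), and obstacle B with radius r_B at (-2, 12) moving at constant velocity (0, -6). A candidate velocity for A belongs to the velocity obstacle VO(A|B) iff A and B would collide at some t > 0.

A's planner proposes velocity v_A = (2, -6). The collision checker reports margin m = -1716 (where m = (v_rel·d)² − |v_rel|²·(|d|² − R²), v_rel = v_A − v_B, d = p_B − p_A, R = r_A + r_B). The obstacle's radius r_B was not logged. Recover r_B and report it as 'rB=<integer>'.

m = -1716
d = (4, 25);  v_rel = (2, 0),  |v_rel|² = 4
v_rel×d = (2)·(25) − (0)·(4) = 50
since m = R²·4 − 50²:  R² = (2500 + -1716) / 4 = 196
R = √196 = 14  ⇒  r_B = 14 − 7 = 7

rB=7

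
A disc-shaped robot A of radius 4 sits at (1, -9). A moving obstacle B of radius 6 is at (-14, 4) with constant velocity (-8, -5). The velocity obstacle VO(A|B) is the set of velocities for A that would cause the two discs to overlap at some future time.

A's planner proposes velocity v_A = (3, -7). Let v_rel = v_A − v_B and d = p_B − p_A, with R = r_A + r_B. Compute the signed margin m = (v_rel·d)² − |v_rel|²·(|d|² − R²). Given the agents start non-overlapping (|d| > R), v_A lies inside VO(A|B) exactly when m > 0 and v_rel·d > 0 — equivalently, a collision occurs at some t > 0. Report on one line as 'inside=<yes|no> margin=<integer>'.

d = (-15, 13),  |d|² = 394;  R = 4+6 = 10,  c = 394−10² = 294
v_rel = (11, -2),  |v_rel|² = 125;  v_rel·d = (11)·(-15) + (-2)·(13) = -191
125·t² + 382·t + 294 = 0  ⇒  m = (-191)² − 125·294 = -269
m = -269 < 0,  v_rel·d = -191 < 0  ⇒  outside

inside=no margin=-269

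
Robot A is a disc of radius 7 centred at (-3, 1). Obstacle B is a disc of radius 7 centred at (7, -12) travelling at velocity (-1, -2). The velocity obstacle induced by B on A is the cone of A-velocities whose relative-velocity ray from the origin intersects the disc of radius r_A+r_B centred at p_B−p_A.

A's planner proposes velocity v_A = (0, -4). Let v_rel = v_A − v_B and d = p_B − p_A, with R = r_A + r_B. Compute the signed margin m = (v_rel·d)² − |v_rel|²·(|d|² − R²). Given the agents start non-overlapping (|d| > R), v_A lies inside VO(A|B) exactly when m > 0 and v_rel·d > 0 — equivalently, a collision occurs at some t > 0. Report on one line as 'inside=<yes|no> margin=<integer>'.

d = (10, -13),  |d|² = 269;  R = 7+7 = 14,  c = 269−14² = 73
v_rel = (1, -2),  |v_rel|² = 5;  v_rel·d = (1)·(10) + (-2)·(-13) = 36
5·t² − 72·t + 73 = 0  ⇒  m = 36² − 5·73 = 931
m = 931 > 0,  v_rel·d = 36 > 0  ⇒  inside

inside=yes margin=931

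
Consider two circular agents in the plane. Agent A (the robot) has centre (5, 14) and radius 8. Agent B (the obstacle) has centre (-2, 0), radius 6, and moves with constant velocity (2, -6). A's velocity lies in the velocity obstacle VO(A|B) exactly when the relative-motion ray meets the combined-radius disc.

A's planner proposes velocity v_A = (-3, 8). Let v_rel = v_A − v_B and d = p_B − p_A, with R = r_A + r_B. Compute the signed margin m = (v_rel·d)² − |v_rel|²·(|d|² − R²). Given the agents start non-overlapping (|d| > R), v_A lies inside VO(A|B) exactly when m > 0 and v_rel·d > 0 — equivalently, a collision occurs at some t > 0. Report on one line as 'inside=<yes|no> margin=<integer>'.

d = (-7, -14),  |d|² = 245;  R = 8+6 = 14,  c = 245−14² = 49
v_rel = (-5, 14),  |v_rel|² = 221;  v_rel·d = (-5)·(-7) + (14)·(-14) = -161
221·t² + 322·t + 49 = 0  ⇒  m = (-161)² − 221·49 = 15092
m = 15092 > 0,  v_rel·d = -161 < 0  ⇒  outside

inside=no margin=15092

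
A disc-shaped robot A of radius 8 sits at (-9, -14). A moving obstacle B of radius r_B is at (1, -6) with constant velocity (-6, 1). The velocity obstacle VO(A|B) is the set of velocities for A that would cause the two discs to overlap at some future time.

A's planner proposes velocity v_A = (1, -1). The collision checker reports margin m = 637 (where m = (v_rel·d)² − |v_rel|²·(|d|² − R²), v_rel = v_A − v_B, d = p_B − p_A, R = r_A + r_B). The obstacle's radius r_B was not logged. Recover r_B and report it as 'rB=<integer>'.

m = 637
d = (10, 8);  v_rel = (7, -2),  |v_rel|² = 53
v_rel×d = (7)·(8) − (-2)·(10) = 76
since m = R²·53 − 76²:  R² = (5776 + 637) / 53 = 121
R = √121 = 11  ⇒  r_B = 11 − 8 = 3

rB=3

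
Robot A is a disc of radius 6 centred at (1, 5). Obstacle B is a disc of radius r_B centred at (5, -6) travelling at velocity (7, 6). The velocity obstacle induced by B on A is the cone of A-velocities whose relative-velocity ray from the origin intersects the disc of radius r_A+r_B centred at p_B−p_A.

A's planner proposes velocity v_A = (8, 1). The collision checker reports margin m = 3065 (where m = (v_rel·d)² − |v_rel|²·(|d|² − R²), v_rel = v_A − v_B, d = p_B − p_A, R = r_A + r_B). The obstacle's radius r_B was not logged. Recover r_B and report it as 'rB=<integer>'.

m = 3065
d = (4, -11);  v_rel = (1, -5),  |v_rel|² = 26
v_rel×d = (1)·(-11) − (-5)·(4) = 9
since m = R²·26 − 9²:  R² = (81 + 3065) / 26 = 121
R = √121 = 11  ⇒  r_B = 11 − 6 = 5

rB=5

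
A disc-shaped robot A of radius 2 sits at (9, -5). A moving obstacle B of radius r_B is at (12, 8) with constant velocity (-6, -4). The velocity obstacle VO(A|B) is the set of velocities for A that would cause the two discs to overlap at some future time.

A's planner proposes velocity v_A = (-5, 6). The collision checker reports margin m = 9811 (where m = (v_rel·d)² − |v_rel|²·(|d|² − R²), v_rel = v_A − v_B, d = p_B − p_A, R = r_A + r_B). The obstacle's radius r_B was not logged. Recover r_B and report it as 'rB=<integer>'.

m = 9811
d = (3, 13);  v_rel = (1, 10),  |v_rel|² = 101
v_rel×d = (1)·(13) − (10)·(3) = -17
since m = R²·101 − (-17)²:  R² = (289 + 9811) / 101 = 100
R = √100 = 10  ⇒  r_B = 10 − 2 = 8

rB=8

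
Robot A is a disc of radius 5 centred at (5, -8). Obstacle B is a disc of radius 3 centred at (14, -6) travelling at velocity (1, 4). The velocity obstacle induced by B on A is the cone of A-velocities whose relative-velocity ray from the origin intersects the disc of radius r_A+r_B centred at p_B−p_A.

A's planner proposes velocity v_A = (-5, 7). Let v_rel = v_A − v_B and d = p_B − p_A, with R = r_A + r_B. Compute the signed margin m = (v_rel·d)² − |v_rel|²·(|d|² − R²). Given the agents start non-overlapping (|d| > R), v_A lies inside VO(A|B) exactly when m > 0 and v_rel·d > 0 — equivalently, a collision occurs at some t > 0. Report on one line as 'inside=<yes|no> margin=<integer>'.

d = (9, 2),  |d|² = 85;  R = 5+3 = 8,  c = 85−8² = 21
v_rel = (-6, 3),  |v_rel|² = 45;  v_rel·d = (-6)·(9) + (3)·(2) = -48
45·t² + 96·t + 21 = 0  ⇒  m = (-48)² − 45·21 = 1359
m = 1359 > 0,  v_rel·d = -48 < 0  ⇒  outside

inside=no margin=1359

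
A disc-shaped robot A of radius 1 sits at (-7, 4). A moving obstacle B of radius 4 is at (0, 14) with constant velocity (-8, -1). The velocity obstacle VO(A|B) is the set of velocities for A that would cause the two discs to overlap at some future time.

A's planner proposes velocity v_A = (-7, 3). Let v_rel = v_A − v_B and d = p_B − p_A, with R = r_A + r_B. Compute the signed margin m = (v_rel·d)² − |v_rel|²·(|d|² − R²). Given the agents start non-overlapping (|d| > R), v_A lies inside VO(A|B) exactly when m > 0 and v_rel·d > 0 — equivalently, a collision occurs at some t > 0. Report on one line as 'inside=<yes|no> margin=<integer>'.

d = (7, 10),  |d|² = 149;  R = 1+4 = 5,  c = 149−5² = 124
v_rel = (1, 4),  |v_rel|² = 17;  v_rel·d = (1)·(7) + (4)·(10) = 47
17·t² − 94·t + 124 = 0  ⇒  m = 47² − 17·124 = 101
m = 101 > 0,  v_rel·d = 47 > 0  ⇒  inside

inside=yes margin=101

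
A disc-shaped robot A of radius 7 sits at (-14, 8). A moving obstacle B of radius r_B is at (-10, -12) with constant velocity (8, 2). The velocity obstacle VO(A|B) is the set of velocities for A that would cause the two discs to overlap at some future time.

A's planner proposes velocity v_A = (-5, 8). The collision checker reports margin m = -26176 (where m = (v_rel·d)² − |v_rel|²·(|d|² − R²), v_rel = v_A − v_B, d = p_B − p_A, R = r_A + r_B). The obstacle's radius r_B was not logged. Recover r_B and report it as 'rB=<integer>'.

m = -26176
d = (4, -20);  v_rel = (-13, 6),  |v_rel|² = 205
v_rel×d = (-13)·(-20) − (6)·(4) = 236
since m = R²·205 − 236²:  R² = (55696 + -26176) / 205 = 144
R = √144 = 12  ⇒  r_B = 12 − 7 = 5

rB=5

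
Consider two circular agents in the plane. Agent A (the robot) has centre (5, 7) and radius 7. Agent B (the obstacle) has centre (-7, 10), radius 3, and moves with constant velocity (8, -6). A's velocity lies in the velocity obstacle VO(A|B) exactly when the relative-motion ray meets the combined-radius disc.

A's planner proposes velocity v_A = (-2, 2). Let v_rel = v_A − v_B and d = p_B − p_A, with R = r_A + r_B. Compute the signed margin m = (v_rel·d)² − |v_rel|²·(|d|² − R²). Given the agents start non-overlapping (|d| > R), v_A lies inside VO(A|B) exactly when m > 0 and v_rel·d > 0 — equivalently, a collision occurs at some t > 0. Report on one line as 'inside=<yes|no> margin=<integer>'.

d = (-12, 3),  |d|² = 153;  R = 7+3 = 10,  c = 153−10² = 53
v_rel = (-10, 8),  |v_rel|² = 164;  v_rel·d = (-10)·(-12) + (8)·(3) = 144
164·t² − 288·t + 53 = 0  ⇒  m = 144² − 164·53 = 12044
m = 12044 > 0,  v_rel·d = 144 > 0  ⇒  inside

inside=yes margin=12044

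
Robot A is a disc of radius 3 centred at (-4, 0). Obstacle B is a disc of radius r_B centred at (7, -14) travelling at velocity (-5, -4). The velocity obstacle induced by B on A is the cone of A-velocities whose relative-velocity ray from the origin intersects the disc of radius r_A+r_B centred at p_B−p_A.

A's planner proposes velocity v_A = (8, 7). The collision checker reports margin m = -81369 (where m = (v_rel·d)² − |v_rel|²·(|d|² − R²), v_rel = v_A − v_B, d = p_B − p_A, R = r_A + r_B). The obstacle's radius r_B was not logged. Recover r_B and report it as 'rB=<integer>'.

m = -81369
d = (11, -14);  v_rel = (13, 11),  |v_rel|² = 290
v_rel×d = (13)·(-14) − (11)·(11) = -303
since m = R²·290 − (-303)²:  R² = (91809 + -81369) / 290 = 36
R = √36 = 6  ⇒  r_B = 6 − 3 = 3

rB=3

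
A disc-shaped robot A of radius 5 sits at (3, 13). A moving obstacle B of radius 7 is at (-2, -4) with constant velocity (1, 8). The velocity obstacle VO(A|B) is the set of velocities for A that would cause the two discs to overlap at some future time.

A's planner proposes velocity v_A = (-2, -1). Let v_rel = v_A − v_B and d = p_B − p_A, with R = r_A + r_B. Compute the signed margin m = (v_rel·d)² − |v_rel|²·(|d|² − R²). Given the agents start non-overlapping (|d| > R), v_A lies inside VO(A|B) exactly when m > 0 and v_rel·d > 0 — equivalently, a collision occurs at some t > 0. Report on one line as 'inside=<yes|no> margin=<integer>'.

d = (-5, -17),  |d|² = 314;  R = 5+7 = 12,  c = 314−12² = 170
v_rel = (-3, -9),  |v_rel|² = 90;  v_rel·d = (-3)·(-5) + (-9)·(-17) = 168
90·t² − 336·t + 170 = 0  ⇒  m = 168² − 90·170 = 12924
m = 12924 > 0,  v_rel·d = 168 > 0  ⇒  inside

inside=yes margin=12924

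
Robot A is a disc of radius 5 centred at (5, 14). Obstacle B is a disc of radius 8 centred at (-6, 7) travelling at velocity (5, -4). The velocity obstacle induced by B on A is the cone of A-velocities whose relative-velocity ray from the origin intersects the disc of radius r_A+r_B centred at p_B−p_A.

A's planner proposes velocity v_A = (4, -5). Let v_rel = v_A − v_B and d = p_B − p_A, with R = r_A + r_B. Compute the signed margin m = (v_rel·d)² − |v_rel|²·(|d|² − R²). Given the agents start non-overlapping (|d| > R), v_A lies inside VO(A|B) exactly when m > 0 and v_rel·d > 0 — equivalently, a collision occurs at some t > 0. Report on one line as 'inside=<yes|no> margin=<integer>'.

d = (-11, -7),  |d|² = 170;  R = 5+8 = 13,  c = 170−13² = 1
v_rel = (-1, -1),  |v_rel|² = 2;  v_rel·d = (-1)·(-11) + (-1)·(-7) = 18
2·t² − 36·t + 1 = 0  ⇒  m = 18² − 2·1 = 322
m = 322 > 0,  v_rel·d = 18 > 0  ⇒  inside

inside=yes margin=322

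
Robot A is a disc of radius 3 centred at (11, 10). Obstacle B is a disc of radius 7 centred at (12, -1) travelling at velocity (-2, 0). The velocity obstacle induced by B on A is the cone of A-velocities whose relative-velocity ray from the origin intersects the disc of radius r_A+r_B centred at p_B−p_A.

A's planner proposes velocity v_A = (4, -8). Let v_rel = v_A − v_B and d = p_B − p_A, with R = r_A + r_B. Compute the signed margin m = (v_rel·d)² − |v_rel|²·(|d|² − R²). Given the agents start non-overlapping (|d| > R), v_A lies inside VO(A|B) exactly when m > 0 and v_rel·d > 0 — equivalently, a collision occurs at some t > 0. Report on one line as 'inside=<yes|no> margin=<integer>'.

d = (1, -11),  |d|² = 122;  R = 3+7 = 10,  c = 122−10² = 22
v_rel = (6, -8),  |v_rel|² = 100;  v_rel·d = (6)·(1) + (-8)·(-11) = 94
100·t² − 188·t + 22 = 0  ⇒  m = 94² − 100·22 = 6636
m = 6636 > 0,  v_rel·d = 94 > 0  ⇒  inside

inside=yes margin=6636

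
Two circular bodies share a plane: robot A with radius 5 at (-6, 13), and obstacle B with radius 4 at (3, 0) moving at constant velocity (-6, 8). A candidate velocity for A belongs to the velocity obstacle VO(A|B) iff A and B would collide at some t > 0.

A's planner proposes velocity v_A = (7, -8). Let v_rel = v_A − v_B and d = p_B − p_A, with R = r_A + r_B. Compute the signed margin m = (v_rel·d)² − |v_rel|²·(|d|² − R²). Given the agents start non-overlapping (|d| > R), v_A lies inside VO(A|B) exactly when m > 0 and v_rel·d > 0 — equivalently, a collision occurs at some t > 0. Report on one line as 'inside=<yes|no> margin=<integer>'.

d = (9, -13),  |d|² = 250;  R = 5+4 = 9,  c = 250−9² = 169
v_rel = (13, -16),  |v_rel|² = 425;  v_rel·d = (13)·(9) + (-16)·(-13) = 325
425·t² − 650·t + 169 = 0  ⇒  m = 325² − 425·169 = 33800
m = 33800 > 0,  v_rel·d = 325 > 0  ⇒  inside

inside=yes margin=33800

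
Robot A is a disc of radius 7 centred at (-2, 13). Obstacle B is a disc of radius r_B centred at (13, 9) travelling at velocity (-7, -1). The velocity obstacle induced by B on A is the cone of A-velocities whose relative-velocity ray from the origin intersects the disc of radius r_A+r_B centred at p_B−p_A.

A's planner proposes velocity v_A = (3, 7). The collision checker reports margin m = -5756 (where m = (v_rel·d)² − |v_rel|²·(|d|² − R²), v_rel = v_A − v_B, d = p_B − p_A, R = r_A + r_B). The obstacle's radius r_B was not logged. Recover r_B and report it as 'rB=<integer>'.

m = -5756
d = (15, -4);  v_rel = (10, 8),  |v_rel|² = 164
v_rel×d = (10)·(-4) − (8)·(15) = -160
since m = R²·164 − (-160)²:  R² = (25600 + -5756) / 164 = 121
R = √121 = 11  ⇒  r_B = 11 − 7 = 4

rB=4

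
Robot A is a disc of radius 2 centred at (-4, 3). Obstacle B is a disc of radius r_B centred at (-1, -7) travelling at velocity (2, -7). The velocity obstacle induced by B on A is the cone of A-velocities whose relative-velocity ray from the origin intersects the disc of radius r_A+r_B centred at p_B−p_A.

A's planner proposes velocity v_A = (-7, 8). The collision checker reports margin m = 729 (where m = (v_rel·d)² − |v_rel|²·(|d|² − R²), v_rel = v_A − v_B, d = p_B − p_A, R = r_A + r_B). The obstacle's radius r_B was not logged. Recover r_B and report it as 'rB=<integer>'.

m = 729
d = (3, -10);  v_rel = (-9, 15),  |v_rel|² = 306
v_rel×d = (-9)·(-10) − (15)·(3) = 45
since m = R²·306 − 45²:  R² = (2025 + 729) / 306 = 9
R = √9 = 3  ⇒  r_B = 3 − 2 = 1

rB=1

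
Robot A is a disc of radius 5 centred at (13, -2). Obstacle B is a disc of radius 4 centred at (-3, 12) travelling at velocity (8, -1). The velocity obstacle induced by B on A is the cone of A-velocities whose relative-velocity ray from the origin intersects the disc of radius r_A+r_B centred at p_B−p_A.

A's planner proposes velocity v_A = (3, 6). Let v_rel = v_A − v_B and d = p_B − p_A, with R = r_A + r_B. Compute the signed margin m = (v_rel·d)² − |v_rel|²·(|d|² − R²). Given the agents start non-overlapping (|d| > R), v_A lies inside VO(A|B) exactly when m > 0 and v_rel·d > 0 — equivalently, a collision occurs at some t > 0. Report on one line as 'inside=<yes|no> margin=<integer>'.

d = (-16, 14),  |d|² = 452;  R = 5+4 = 9,  c = 452−9² = 371
v_rel = (-5, 7),  |v_rel|² = 74;  v_rel·d = (-5)·(-16) + (7)·(14) = 178
74·t² − 356·t + 371 = 0  ⇒  m = 178² − 74·371 = 4230
m = 4230 > 0,  v_rel·d = 178 > 0  ⇒  inside

inside=yes margin=4230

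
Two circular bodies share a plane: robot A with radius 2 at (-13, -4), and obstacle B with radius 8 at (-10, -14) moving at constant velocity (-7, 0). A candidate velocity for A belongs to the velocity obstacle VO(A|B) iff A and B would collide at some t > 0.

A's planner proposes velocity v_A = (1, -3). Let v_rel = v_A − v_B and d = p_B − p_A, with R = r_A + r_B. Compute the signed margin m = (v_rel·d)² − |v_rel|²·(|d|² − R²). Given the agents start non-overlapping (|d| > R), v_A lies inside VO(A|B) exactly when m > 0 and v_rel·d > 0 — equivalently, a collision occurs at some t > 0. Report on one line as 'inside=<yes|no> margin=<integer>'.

d = (3, -10),  |d|² = 109;  R = 2+8 = 10,  c = 109−10² = 9
v_rel = (8, -3),  |v_rel|² = 73;  v_rel·d = (8)·(3) + (-3)·(-10) = 54
73·t² − 108·t + 9 = 0  ⇒  m = 54² − 73·9 = 2259
m = 2259 > 0,  v_rel·d = 54 > 0  ⇒  inside

inside=yes margin=2259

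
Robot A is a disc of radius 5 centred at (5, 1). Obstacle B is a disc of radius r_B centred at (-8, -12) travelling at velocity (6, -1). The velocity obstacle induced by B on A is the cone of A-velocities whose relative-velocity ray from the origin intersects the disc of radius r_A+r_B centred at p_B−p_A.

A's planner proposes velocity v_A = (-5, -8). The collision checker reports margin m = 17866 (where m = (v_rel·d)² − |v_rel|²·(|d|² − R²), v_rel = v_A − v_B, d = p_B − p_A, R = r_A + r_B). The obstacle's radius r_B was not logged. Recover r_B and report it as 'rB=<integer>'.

m = 17866
d = (-13, -13);  v_rel = (-11, -7),  |v_rel|² = 170
v_rel×d = (-11)·(-13) − (-7)·(-13) = 52
since m = R²·170 − 52²:  R² = (2704 + 17866) / 170 = 121
R = √121 = 11  ⇒  r_B = 11 − 5 = 6

rB=6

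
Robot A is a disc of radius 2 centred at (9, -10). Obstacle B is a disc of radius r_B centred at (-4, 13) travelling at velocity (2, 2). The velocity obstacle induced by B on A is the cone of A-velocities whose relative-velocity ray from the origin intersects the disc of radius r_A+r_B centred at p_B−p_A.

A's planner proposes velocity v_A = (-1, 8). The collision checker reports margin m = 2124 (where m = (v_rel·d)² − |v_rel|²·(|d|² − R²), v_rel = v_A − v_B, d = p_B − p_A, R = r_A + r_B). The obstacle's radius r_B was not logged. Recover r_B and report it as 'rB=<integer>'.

m = 2124
d = (-13, 23);  v_rel = (-3, 6),  |v_rel|² = 45
v_rel×d = (-3)·(23) − (6)·(-13) = 9
since m = R²·45 − 9²:  R² = (81 + 2124) / 45 = 49
R = √49 = 7  ⇒  r_B = 7 − 2 = 5

rB=5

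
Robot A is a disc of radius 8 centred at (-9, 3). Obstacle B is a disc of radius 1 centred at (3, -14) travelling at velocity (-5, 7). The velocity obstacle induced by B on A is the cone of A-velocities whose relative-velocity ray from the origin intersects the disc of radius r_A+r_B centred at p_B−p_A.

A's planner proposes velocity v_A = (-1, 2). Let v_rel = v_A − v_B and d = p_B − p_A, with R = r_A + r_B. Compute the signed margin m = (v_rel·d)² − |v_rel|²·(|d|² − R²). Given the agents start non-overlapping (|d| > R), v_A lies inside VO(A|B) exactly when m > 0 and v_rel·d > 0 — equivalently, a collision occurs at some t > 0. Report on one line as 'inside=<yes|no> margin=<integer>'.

d = (12, -17),  |d|² = 433;  R = 8+1 = 9,  c = 433−9² = 352
v_rel = (4, -5),  |v_rel|² = 41;  v_rel·d = (4)·(12) + (-5)·(-17) = 133
41·t² − 266·t + 352 = 0  ⇒  m = 133² − 41·352 = 3257
m = 3257 > 0,  v_rel·d = 133 > 0  ⇒  inside

inside=yes margin=3257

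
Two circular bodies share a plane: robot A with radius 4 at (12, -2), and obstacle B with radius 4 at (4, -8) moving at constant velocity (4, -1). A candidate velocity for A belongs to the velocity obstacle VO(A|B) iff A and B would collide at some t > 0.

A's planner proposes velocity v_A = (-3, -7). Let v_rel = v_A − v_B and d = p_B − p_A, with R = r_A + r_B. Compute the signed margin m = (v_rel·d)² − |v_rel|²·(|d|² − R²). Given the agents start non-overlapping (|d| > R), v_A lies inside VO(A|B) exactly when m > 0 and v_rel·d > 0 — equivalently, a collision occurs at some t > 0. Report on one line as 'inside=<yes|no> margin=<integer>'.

d = (-8, -6),  |d|² = 100;  R = 4+4 = 8,  c = 100−8² = 36
v_rel = (-7, -6),  |v_rel|² = 85;  v_rel·d = (-7)·(-8) + (-6)·(-6) = 92
85·t² − 184·t + 36 = 0  ⇒  m = 92² − 85·36 = 5404
m = 5404 > 0,  v_rel·d = 92 > 0  ⇒  inside

inside=yes margin=5404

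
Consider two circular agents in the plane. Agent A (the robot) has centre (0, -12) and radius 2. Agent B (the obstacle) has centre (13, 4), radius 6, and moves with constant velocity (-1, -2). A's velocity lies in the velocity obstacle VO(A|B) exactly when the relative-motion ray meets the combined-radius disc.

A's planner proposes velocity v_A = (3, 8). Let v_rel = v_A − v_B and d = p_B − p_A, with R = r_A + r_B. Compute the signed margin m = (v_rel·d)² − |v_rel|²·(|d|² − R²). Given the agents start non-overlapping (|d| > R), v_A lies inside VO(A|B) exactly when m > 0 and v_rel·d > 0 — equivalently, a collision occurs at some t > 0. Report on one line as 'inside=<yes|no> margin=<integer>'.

d = (13, 16),  |d|² = 425;  R = 2+6 = 8,  c = 425−8² = 361
v_rel = (4, 10),  |v_rel|² = 116;  v_rel·d = (4)·(13) + (10)·(16) = 212
116·t² − 424·t + 361 = 0  ⇒  m = 212² − 116·361 = 3068
m = 3068 > 0,  v_rel·d = 212 > 0  ⇒  inside

inside=yes margin=3068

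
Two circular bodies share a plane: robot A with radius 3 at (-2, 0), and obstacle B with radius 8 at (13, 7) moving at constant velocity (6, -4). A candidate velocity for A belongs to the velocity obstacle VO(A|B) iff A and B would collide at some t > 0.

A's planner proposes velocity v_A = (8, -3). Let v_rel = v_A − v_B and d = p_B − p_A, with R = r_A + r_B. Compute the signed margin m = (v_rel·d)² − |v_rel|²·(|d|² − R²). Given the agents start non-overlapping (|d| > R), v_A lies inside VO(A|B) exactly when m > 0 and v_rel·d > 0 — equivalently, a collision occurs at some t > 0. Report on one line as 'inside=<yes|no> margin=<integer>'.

d = (15, 7),  |d|² = 274;  R = 3+8 = 11,  c = 274−11² = 153
v_rel = (2, 1),  |v_rel|² = 5;  v_rel·d = (2)·(15) + (1)·(7) = 37
5·t² − 74·t + 153 = 0  ⇒  m = 37² − 5·153 = 604
m = 604 > 0,  v_rel·d = 37 > 0  ⇒  inside

inside=yes margin=604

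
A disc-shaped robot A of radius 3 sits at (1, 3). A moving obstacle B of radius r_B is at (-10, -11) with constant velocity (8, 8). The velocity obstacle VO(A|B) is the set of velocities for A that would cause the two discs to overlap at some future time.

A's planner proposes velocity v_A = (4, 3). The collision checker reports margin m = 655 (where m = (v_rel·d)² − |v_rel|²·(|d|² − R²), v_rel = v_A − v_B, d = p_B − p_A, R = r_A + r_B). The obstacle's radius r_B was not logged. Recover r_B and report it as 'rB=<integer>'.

m = 655
d = (-11, -14);  v_rel = (-4, -5),  |v_rel|² = 41
v_rel×d = (-4)·(-14) − (-5)·(-11) = 1
since m = R²·41 − 1²:  R² = (1 + 655) / 41 = 16
R = √16 = 4  ⇒  r_B = 4 − 3 = 1

rB=1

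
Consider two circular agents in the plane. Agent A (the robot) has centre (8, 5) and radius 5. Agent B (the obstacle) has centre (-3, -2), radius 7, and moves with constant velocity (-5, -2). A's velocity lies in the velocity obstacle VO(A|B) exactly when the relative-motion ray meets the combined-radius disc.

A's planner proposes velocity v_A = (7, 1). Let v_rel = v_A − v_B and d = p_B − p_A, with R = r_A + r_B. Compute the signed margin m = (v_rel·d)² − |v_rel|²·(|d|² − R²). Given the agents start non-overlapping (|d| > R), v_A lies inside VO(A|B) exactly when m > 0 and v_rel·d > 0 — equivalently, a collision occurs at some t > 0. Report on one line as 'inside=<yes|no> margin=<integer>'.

d = (-11, -7),  |d|² = 170;  R = 5+7 = 12,  c = 170−12² = 26
v_rel = (12, 3),  |v_rel|² = 153;  v_rel·d = (12)·(-11) + (3)·(-7) = -153
153·t² + 306·t + 26 = 0  ⇒  m = (-153)² − 153·26 = 19431
m = 19431 > 0,  v_rel·d = -153 < 0  ⇒  outside

inside=no margin=19431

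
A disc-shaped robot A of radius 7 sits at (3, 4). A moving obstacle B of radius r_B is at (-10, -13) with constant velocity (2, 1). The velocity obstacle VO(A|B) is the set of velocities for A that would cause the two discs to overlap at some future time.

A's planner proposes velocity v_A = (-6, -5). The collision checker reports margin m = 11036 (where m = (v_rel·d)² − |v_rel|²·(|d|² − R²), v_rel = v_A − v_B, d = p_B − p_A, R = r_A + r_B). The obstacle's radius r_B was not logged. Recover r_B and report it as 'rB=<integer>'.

m = 11036
d = (-13, -17);  v_rel = (-8, -6),  |v_rel|² = 100
v_rel×d = (-8)·(-17) − (-6)·(-13) = 58
since m = R²·100 − 58²:  R² = (3364 + 11036) / 100 = 144
R = √144 = 12  ⇒  r_B = 12 − 7 = 5

rB=5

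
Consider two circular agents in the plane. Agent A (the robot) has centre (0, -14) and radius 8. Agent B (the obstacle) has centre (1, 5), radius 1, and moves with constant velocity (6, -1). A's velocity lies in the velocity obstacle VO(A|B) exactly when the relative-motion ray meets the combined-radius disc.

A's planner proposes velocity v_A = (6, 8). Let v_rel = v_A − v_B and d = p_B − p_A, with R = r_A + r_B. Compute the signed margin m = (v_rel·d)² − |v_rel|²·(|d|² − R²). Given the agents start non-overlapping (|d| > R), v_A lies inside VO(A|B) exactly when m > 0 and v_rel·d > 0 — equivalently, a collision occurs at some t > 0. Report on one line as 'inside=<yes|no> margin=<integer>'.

d = (1, 19),  |d|² = 362;  R = 8+1 = 9,  c = 362−9² = 281
v_rel = (0, 9),  |v_rel|² = 81;  v_rel·d = (0)·(1) + (9)·(19) = 171
81·t² − 342·t + 281 = 0  ⇒  m = 171² − 81·281 = 6480
m = 6480 > 0,  v_rel·d = 171 > 0  ⇒  inside

inside=yes margin=6480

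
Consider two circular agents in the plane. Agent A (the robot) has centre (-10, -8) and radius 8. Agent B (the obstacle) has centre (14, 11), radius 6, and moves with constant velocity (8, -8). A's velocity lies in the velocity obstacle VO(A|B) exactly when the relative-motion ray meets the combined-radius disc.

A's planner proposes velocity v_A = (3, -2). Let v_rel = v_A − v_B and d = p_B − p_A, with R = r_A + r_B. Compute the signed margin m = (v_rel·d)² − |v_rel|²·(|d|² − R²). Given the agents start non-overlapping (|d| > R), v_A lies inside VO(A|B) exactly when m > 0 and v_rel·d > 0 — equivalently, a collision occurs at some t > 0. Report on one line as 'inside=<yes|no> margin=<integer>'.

d = (24, 19),  |d|² = 937;  R = 8+6 = 14,  c = 937−14² = 741
v_rel = (-5, 6),  |v_rel|² = 61;  v_rel·d = (-5)·(24) + (6)·(19) = -6
61·t² + 12·t + 741 = 0  ⇒  m = (-6)² − 61·741 = -45165
m = -45165 < 0,  v_rel·d = -6 < 0  ⇒  outside

inside=no margin=-45165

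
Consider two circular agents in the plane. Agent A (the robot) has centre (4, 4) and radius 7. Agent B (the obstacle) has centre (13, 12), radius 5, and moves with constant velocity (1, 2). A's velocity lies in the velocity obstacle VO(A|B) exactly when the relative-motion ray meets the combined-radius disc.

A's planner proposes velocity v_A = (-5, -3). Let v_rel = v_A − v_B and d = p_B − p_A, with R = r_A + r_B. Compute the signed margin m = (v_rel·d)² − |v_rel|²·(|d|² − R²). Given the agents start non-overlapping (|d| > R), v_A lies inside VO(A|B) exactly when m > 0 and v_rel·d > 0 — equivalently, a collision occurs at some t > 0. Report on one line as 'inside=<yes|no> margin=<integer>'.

d = (9, 8),  |d|² = 145;  R = 7+5 = 12,  c = 145−12² = 1
v_rel = (-6, -5),  |v_rel|² = 61;  v_rel·d = (-6)·(9) + (-5)·(8) = -94
61·t² + 188·t + 1 = 0  ⇒  m = (-94)² − 61·1 = 8775
m = 8775 > 0,  v_rel·d = -94 < 0  ⇒  outside

inside=no margin=8775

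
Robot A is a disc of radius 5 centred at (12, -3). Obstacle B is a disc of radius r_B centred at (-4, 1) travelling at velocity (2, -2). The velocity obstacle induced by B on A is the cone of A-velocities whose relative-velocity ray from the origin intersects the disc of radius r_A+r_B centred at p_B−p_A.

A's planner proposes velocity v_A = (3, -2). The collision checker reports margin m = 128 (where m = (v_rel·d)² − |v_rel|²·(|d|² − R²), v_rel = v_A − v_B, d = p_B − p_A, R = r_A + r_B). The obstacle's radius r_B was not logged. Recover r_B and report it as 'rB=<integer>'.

m = 128
d = (-16, 4);  v_rel = (1, 0),  |v_rel|² = 1
v_rel×d = (1)·(4) − (0)·(-16) = 4
since m = R²·1 − 4²:  R² = (16 + 128) / 1 = 144
R = √144 = 12  ⇒  r_B = 12 − 5 = 7

rB=7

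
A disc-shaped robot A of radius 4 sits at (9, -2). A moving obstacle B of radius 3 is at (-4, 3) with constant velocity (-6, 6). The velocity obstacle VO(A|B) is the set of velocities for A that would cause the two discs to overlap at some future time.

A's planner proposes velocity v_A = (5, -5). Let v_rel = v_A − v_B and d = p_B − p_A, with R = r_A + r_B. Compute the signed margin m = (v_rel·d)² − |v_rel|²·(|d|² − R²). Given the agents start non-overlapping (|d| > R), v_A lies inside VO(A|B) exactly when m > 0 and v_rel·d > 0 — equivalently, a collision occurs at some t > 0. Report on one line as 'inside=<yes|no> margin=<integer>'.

d = (-13, 5),  |d|² = 194;  R = 4+3 = 7,  c = 194−7² = 145
v_rel = (11, -11),  |v_rel|² = 242;  v_rel·d = (11)·(-13) + (-11)·(5) = -198
242·t² + 396·t + 145 = 0  ⇒  m = (-198)² − 242·145 = 4114
m = 4114 > 0,  v_rel·d = -198 < 0  ⇒  outside

inside=no margin=4114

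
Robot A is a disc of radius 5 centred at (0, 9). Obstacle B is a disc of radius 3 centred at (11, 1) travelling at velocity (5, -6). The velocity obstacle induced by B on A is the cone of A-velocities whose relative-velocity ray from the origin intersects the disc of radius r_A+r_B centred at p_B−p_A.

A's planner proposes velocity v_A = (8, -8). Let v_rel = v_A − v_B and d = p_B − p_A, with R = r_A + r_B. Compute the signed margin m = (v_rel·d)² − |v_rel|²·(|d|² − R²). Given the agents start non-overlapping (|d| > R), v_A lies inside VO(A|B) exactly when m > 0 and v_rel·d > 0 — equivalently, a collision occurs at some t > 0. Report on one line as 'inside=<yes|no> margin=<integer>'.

d = (11, -8),  |d|² = 185;  R = 5+3 = 8,  c = 185−8² = 121
v_rel = (3, -2),  |v_rel|² = 13;  v_rel·d = (3)·(11) + (-2)·(-8) = 49
13·t² − 98·t + 121 = 0  ⇒  m = 49² − 13·121 = 828
m = 828 > 0,  v_rel·d = 49 > 0  ⇒  inside

inside=yes margin=828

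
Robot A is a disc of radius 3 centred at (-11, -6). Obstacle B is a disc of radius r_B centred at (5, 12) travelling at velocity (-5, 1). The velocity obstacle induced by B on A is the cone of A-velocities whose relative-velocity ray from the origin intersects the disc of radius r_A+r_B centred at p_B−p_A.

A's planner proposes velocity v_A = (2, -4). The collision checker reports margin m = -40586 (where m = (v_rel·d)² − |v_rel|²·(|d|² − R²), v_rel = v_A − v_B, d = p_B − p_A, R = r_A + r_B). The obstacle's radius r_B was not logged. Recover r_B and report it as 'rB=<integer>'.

m = -40586
d = (16, 18);  v_rel = (7, -5),  |v_rel|² = 74
v_rel×d = (7)·(18) − (-5)·(16) = 206
since m = R²·74 − 206²:  R² = (42436 + -40586) / 74 = 25
R = √25 = 5  ⇒  r_B = 5 − 3 = 2

rB=2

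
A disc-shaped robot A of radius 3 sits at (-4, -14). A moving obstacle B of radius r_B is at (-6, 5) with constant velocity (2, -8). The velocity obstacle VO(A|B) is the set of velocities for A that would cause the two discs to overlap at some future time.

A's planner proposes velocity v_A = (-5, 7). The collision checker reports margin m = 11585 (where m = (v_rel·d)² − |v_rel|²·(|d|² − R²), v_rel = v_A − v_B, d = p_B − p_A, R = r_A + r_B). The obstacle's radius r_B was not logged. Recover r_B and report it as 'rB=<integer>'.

m = 11585
d = (-2, 19);  v_rel = (-7, 15),  |v_rel|² = 274
v_rel×d = (-7)·(19) − (15)·(-2) = -103
since m = R²·274 − (-103)²:  R² = (10609 + 11585) / 274 = 81
R = √81 = 9  ⇒  r_B = 9 − 3 = 6

rB=6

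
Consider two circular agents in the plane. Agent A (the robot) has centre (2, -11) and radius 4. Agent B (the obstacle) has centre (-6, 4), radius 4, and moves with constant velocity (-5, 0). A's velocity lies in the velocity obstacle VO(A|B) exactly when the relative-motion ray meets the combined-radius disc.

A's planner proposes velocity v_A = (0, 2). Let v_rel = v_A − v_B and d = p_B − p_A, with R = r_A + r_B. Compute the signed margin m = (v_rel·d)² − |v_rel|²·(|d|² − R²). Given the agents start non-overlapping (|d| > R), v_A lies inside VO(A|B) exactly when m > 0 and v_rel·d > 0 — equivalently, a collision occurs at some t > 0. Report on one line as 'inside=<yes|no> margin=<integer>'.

d = (-8, 15),  |d|² = 289;  R = 4+4 = 8,  c = 289−8² = 225
v_rel = (5, 2),  |v_rel|² = 29;  v_rel·d = (5)·(-8) + (2)·(15) = -10
29·t² + 20·t + 225 = 0  ⇒  m = (-10)² − 29·225 = -6425
m = -6425 < 0,  v_rel·d = -10 < 0  ⇒  outside

inside=no margin=-6425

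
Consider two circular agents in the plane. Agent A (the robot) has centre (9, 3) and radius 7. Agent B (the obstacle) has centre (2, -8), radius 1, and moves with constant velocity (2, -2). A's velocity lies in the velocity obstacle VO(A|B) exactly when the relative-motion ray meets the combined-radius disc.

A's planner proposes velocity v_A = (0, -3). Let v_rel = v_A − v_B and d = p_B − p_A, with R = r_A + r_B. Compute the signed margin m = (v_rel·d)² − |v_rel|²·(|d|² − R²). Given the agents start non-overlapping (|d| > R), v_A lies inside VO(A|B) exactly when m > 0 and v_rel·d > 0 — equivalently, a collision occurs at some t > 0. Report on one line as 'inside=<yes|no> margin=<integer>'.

d = (-7, -11),  |d|² = 170;  R = 7+1 = 8,  c = 170−8² = 106
v_rel = (-2, -1),  |v_rel|² = 5;  v_rel·d = (-2)·(-7) + (-1)·(-11) = 25
5·t² − 50·t + 106 = 0  ⇒  m = 25² − 5·106 = 95
m = 95 > 0,  v_rel·d = 25 > 0  ⇒  inside

inside=yes margin=95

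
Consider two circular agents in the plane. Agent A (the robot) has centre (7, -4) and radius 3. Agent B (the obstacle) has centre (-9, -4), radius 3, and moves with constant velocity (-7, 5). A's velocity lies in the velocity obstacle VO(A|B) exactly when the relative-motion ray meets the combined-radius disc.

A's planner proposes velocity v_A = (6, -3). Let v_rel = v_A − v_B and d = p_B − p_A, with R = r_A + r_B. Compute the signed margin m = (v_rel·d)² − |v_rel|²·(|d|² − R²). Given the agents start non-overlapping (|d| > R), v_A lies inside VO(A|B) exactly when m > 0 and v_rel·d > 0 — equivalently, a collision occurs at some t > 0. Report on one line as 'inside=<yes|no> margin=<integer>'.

d = (-16, 0),  |d|² = 256;  R = 3+3 = 6,  c = 256−6² = 220
v_rel = (13, -8),  |v_rel|² = 233;  v_rel·d = (13)·(-16) + (-8)·(0) = -208
233·t² + 416·t + 220 = 0  ⇒  m = (-208)² − 233·220 = -7996
m = -7996 < 0,  v_rel·d = -208 < 0  ⇒  outside

inside=no margin=-7996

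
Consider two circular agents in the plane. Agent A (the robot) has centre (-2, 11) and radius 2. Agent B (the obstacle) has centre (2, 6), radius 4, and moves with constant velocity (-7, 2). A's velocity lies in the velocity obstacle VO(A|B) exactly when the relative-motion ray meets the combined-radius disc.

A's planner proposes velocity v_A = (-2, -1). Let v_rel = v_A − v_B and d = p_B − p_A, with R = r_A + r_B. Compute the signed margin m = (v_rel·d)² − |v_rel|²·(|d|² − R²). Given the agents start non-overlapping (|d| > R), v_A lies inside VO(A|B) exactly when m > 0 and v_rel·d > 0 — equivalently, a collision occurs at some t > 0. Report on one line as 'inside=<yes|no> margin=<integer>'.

d = (4, -5),  |d|² = 41;  R = 2+4 = 6,  c = 41−6² = 5
v_rel = (5, -3),  |v_rel|² = 34;  v_rel·d = (5)·(4) + (-3)·(-5) = 35
34·t² − 70·t + 5 = 0  ⇒  m = 35² − 34·5 = 1055
m = 1055 > 0,  v_rel·d = 35 > 0  ⇒  inside

inside=yes margin=1055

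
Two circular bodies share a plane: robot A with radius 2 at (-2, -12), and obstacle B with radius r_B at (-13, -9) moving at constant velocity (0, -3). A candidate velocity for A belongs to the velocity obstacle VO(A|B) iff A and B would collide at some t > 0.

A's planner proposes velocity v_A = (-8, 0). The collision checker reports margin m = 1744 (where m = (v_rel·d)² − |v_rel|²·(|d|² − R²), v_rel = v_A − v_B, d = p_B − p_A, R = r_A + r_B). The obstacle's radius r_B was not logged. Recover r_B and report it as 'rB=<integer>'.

m = 1744
d = (-11, 3);  v_rel = (-8, 3),  |v_rel|² = 73
v_rel×d = (-8)·(3) − (3)·(-11) = 9
since m = R²·73 − 9²:  R² = (81 + 1744) / 73 = 25
R = √25 = 5  ⇒  r_B = 5 − 2 = 3

rB=3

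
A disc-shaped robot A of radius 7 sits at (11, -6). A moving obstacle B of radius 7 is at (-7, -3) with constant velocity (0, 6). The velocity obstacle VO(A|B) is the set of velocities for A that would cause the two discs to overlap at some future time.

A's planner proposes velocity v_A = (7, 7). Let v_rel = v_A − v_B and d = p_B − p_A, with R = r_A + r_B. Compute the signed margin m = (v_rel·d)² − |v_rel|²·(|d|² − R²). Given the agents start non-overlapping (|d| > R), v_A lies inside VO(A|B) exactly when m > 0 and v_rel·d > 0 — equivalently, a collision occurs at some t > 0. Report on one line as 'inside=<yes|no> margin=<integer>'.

d = (-18, 3),  |d|² = 333;  R = 7+7 = 14,  c = 333−14² = 137
v_rel = (7, 1),  |v_rel|² = 50;  v_rel·d = (7)·(-18) + (1)·(3) = -123
50·t² + 246·t + 137 = 0  ⇒  m = (-123)² − 50·137 = 8279
m = 8279 > 0,  v_rel·d = -123 < 0  ⇒  outside

inside=no margin=8279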